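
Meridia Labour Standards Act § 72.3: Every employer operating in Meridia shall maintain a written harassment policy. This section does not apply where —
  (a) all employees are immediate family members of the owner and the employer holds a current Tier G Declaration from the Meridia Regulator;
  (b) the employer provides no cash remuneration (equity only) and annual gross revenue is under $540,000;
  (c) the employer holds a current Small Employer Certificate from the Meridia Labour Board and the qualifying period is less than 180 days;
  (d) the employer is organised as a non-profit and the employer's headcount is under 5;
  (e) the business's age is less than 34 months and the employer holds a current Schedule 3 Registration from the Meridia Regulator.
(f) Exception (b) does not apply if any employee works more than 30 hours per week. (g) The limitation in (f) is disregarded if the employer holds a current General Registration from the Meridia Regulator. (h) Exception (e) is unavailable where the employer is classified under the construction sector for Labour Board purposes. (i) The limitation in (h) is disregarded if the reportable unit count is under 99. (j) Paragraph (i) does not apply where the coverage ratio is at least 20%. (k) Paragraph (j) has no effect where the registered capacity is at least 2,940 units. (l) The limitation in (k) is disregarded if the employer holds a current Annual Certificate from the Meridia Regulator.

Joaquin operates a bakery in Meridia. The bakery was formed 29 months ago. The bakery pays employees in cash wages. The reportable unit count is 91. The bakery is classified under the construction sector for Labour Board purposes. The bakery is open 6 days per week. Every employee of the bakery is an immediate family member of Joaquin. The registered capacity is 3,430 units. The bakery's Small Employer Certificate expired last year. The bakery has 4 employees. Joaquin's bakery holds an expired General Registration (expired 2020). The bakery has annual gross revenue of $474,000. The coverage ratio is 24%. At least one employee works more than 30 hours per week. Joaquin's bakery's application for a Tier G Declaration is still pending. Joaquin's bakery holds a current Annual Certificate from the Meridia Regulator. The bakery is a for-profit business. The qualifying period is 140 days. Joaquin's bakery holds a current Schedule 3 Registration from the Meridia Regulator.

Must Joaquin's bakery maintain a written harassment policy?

Yes — Joaquin's bakery must maintain a written harassment policy.

Exception (a) does not apply: the Tier G Declaration is not current.
Exception (b) requires that the employer provides no cash remuneration (equity only); but employees are paid cash wages, so (b) is unavailable.
Exception (c) requires that the employer holds a current Small Employer Certificate from the Meridia Labour Board; but the Small Employer Certificate has expired, so (c) is unavailable.
Exception (d) fails — the employer is for-profit.
Exception (e) is satisfied on its face — the business's age is 29 months, less than the 34 months limit; a current Schedule 3 Registration is held. But applying paragraphs (h)–(l): (h) is triggered — the bakery is classified under the construction sector. (i) would limit (h) — the reportable unit count is 91, under the 99 limit — but (j) sets (i) aside: (j) operates against (i): the coverage ratio is 24%, meeting the 20% threshold. (k) applies (the registered capacity is 3,430 units, meeting the 2,940 units threshold), but is overridden by (l): (l) is engaged — a current Annual Certificate is held. (e) is therefore removed.
None of the exceptions is available; § 72.3 applies in full.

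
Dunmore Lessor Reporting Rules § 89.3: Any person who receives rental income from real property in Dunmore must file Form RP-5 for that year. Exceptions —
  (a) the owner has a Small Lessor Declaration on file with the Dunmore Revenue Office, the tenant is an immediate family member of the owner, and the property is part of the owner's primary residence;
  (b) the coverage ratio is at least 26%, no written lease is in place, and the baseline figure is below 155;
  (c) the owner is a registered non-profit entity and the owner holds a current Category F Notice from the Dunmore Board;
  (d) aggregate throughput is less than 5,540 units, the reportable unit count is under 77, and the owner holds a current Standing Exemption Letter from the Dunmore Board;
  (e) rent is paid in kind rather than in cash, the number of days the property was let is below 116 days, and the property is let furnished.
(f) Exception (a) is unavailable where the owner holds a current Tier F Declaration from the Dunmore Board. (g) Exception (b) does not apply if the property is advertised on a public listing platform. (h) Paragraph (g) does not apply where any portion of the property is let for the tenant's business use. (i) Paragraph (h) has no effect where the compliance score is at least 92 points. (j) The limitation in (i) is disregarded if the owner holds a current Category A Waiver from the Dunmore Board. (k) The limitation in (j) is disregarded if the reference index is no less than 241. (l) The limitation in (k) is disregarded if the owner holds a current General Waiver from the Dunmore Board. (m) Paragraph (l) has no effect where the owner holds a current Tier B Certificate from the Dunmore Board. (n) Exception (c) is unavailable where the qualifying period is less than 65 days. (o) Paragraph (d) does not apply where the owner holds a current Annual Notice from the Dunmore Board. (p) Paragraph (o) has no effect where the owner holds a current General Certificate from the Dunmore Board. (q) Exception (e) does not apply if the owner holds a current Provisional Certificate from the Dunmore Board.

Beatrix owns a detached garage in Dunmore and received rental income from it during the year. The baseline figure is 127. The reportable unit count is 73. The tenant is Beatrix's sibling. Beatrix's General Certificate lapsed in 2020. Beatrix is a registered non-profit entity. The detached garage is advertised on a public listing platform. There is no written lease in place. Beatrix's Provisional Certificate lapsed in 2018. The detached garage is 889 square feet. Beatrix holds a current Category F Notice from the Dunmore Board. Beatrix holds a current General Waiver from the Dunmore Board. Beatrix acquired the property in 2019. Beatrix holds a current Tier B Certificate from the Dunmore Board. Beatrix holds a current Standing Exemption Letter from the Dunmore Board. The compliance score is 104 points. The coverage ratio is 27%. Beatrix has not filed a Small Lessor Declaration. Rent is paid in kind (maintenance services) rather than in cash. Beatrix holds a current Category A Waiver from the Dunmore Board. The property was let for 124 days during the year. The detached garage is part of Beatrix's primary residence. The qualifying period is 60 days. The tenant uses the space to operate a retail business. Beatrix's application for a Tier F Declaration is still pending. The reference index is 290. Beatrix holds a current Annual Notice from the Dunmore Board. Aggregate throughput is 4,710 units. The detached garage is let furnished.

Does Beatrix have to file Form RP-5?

Exception (a) does not apply: no Small Lessor Declaration is on file.
All of (b)'s requirements are met (the coverage ratio is 27%, meeting the 26% threshold; there is no written lease; the baseline figure is 127, below the 155 limit). But applying paragraphs (g)–(m): (g) operates against (b): the property is publicly advertised. (h) would limit (g) — the space is let for business use — but (i) sets (h) aside: (i) applies — the compliance score is 104 points, meeting the 92 points threshold. (j) is engaged (a current Category A Waiver is held), but yields to (k): (k) operates against (j): the reference index is 290, meeting the 241 threshold. (l) would limit (k) — a current General Waiver is held — but (m) sets (l) aside: (m) is engaged — a current Tier B Certificate is held. So (b) is unavailable.
Exception (c)'s conditions are all satisfied: Beatrix is a registered non-profit; a current Category F Notice is held. But applying paragraph (n): (n) operates against (c): the qualifying period is 60 days, less than the 65 days limit. So (c) is unavailable.
Exception (d)'s conditions are all satisfied: aggregate throughput is 4,710 units, less than the 5,540 units limit; the reportable unit count is 73, under the 77 limit; a current Standing Exemption Letter is held. But: (o) operates against (d): a current Annual Notice is held. (p) is inapplicable (the General Certificate is not current), so (o) stands. So (d) is unavailable.
Exception (e) fails — the number of days the property was let is 124 days, not below 116 days.
No exception is made out. Beatrix falls within the general rule.

Yes — Beatrix must file Form RP-5.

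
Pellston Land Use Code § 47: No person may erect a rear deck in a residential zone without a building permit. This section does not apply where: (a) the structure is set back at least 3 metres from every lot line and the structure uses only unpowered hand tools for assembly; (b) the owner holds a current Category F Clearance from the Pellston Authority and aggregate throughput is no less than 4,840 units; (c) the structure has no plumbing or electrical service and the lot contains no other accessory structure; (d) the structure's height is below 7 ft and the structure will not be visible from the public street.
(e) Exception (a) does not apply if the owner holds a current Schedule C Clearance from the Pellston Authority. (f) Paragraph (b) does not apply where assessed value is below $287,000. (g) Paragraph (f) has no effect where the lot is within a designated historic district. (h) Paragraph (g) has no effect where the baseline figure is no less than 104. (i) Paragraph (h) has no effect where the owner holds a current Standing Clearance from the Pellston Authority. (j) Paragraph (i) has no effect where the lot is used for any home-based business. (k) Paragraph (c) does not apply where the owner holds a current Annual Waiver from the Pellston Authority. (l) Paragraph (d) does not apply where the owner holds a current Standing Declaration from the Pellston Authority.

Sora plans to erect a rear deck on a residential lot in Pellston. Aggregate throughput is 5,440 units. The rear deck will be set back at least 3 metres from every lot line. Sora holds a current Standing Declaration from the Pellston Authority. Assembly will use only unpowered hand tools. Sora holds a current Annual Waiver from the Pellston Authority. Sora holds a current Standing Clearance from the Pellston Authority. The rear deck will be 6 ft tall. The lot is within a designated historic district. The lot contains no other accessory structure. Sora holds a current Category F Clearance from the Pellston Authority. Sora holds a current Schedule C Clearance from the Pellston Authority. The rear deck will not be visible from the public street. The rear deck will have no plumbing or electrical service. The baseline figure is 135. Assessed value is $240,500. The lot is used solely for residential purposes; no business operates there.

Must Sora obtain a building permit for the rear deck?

No — exception (b) applies; Sora does not need a building permit.

All of (a)'s requirements are met (the setback is at least 3 m on every side; assembly uses only hand tools). But: (e) applies — a current Schedule C Clearance is held. So (a) is unavailable.
Exception (b) is satisfied on its face — a current Category F Clearance is held; aggregate throughput is 5,440 units, meeting the 4,840 units threshold. As to paragraphs (f)–(j): (f) operates (assessed value is $240,500, below the $287,000 limit), but is set aside by (g): (g) is engaged — the lot is in a historic district. (h) would limit (g) — the baseline figure is 135, meeting the 104 threshold — but (i) sets (h) aside: (i) operates against (h): a current Standing Clearance is held. (j), which would lift (i), is not engaged — the lot is solely residential. So (b) applies.
All of (c)'s requirements are met (there is no plumbing or electrical service; the lot has no other accessory structure). But: (k) is triggered — a current Annual Waiver is held. So (c) is unavailable.
Exception (d) is satisfied on its face — the structure's height is 6 ft, below the 7 ft limit; the structure will not be visible from the street. But applying paragraph (l): (l) is engaged — a current Standing Declaration is held. Exception (d) does not apply.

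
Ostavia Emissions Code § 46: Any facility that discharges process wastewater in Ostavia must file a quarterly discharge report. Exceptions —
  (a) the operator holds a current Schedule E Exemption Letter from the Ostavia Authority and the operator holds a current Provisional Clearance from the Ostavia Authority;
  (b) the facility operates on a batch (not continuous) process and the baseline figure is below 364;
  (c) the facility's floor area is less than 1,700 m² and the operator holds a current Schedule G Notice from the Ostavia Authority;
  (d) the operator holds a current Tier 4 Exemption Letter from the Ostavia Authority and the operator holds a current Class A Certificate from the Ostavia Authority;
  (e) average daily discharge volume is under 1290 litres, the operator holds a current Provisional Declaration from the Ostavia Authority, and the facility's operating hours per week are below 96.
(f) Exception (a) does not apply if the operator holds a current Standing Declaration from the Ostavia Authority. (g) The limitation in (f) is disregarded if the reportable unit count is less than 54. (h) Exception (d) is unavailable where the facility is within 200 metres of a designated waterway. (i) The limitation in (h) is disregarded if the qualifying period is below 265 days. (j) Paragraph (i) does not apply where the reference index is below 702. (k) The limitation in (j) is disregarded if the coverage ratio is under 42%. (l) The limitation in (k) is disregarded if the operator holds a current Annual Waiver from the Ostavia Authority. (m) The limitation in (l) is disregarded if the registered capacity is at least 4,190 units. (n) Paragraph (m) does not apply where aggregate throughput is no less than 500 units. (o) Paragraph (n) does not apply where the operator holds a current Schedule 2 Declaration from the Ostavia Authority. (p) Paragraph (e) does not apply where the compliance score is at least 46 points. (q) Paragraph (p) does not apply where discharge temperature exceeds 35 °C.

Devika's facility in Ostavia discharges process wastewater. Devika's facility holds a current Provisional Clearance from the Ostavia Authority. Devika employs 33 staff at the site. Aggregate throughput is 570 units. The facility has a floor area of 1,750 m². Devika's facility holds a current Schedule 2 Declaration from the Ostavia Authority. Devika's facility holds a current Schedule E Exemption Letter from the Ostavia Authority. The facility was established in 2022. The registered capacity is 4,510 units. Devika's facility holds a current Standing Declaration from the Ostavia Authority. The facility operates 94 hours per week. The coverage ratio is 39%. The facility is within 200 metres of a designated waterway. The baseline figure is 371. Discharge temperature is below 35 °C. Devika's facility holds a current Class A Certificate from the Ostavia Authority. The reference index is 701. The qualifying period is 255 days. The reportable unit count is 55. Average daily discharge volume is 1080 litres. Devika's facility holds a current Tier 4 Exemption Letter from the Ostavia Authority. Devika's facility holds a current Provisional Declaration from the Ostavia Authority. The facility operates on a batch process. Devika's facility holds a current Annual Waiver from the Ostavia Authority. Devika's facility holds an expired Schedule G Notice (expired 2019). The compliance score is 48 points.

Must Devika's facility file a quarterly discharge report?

Exception (a) is satisfied on its face — a current Schedule E Exemption Letter is held; a current Provisional Clearance is held. But applying paragraphs (f)–(g): (f) operates against (a): a current Standing Declaration is held. (g) is not engaged (the reportable unit count is 55, not less than 54), so (f) stands. (a) is therefore removed.
Exception (b) does not apply: the baseline figure is 371, not below 364.
Exception (c) requires that the facility's floor area is less than 1,700 m²; but the facility's floor area is 1,750 m², not less than 1,700 m², so (c) is unavailable.
All of (d)'s requirements are met (a current Tier 4 Exemption Letter is held; a current Class A Certificate is held). Under paragraphs (h)–(o): (h) operates (the facility is within 200 m of a designated waterway), but yields to (i): (i) operates against (h): the qualifying period is 255 days, below the 265 days limit. (j) would limit (i) — the reference index is 701, below the 702 limit — but (k) sets (j) aside: (k) operates against (j): the coverage ratio is 39%, under the 42% limit. (l) would limit (k) — a current Annual Waiver is held — but (m) sets (l) aside: (m) is triggered — the registered capacity is 4,510 units, meeting the 4,190 units threshold. (n) is engaged (aggregate throughput is 570 units, meeting the 500 units threshold), but is overridden by (o): (o) is engaged — a current Schedule 2 Declaration is held. Exception (d) stands.
Exception (e)'s conditions are all satisfied: average daily discharge volume is 1080 litres, under the 1290 litres limit; a current Provisional Declaration is held; the facility's operating hours per week are 94, below the 96 limit. But: (p) applies — the compliance score is 48 points, meeting the 46 points threshold. (q) is not engaged (discharge temperature is below 35 °C), so (p) stands. (e) is therefore removed.

No — exception (d) applies; Devika's facility is not required to file a quarterly discharge report.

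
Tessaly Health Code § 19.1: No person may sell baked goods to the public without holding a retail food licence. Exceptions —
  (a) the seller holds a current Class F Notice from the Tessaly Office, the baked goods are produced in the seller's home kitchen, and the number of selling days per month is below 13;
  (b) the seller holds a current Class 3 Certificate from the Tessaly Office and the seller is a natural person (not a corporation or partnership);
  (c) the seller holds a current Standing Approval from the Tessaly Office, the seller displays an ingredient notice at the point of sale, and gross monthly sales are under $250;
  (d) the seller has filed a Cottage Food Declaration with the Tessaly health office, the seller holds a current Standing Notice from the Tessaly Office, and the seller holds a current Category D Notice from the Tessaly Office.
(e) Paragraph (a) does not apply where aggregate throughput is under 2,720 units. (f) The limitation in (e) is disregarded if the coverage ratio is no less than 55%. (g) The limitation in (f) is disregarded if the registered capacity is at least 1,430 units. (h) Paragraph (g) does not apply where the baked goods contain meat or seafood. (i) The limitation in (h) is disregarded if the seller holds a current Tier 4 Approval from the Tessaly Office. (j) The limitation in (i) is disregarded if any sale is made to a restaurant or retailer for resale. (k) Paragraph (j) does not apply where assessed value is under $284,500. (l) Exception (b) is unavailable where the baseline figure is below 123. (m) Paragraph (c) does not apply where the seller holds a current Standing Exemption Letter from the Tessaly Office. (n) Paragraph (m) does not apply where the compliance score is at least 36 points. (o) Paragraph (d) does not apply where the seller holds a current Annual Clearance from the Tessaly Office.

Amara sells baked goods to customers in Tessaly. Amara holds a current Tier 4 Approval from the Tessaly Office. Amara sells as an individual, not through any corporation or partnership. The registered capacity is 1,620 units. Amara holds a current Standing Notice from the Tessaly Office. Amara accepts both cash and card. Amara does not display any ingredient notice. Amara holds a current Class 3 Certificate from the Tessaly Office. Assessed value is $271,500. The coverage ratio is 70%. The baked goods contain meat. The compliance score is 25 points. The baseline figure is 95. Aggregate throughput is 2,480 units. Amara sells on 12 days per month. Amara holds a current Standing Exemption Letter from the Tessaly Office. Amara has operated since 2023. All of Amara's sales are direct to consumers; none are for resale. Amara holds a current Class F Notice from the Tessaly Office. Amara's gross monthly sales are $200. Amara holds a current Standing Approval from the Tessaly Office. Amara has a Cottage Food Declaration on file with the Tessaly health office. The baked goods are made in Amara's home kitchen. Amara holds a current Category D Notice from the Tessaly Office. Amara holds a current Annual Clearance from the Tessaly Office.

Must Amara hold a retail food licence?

Exception (a)'s conditions are all satisfied: a current Class F Notice is held; the baked goods are home-kitchen produced; the number of selling days per month is 12, below the 13 limit. But applying paragraphs (e)–(k): (e) operates against (a): aggregate throughput is 2,480 units, under the 2,720 units limit. (f) applies (the coverage ratio is 70%, meeting the 55% threshold), but is itself disapplied by (g): (g) is triggered — the registered capacity is 1,620 units, meeting the 1,430 units threshold. (h) would limit (g) — the baked goods contain meat — but (i) sets (h) aside: (i) operates against (h): a current Tier 4 Approval is held. (j) is not engaged (no sales are for resale), so (i) stands. Exception (a) does not apply.
Exception (b)'s conditions are all satisfied: a current Class 3 Certificate is held; the seller is a natural person. Turning to paragraph (l): (l) operates — the baseline figure is 95, below the 123 limit. (b) is therefore removed.
Exception (c) requires that the seller displays an ingredient notice at the point of sale; but no ingredient notice is displayed, so (c) is unavailable.
Exception (d): a Cottage Food Declaration is on file; a current Standing Notice is held; a current Category D Notice is held — every condition holds. However, paragraph (o) must be considered: (o) operates against (d): a current Annual Clearance is held. (d) is therefore removed.
No exception applies. The general rule governs.

Yes — Amara must hold a retail food licence.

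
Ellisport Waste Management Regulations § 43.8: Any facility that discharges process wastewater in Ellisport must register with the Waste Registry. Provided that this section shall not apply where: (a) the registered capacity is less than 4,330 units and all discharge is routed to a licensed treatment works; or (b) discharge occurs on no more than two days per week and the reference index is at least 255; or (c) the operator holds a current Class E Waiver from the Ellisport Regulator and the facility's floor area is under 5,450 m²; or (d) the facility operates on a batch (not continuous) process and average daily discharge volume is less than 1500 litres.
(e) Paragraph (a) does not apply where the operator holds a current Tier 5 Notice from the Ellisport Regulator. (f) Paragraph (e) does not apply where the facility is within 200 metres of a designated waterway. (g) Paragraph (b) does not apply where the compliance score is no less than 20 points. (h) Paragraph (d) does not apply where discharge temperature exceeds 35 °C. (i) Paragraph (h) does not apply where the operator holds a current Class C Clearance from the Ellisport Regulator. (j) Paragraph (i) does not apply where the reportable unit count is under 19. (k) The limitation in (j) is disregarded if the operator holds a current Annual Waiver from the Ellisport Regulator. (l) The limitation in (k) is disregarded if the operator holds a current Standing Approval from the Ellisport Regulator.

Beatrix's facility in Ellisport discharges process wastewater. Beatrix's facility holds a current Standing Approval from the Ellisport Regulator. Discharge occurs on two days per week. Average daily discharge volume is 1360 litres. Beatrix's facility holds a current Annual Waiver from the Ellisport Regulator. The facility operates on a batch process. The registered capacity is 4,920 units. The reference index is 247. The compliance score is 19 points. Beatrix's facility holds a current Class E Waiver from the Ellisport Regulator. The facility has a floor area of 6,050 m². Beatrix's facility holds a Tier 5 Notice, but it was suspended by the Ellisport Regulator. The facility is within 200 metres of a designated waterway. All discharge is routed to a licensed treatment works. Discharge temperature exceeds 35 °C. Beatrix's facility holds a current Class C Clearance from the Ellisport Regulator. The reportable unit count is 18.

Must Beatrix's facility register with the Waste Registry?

Exception (a) does not apply: the registered capacity is 4,920 units, not less than 4,330 units.
Exception (b) fails — the reference index is 247, short of 255.
Exception (c) fails — the facility's floor area is 6,050 m², not under 5,450 m².
Exception (d): the facility operates on a batch process; average daily discharge volume is 1360 litres, less than the 1500 litres limit — every condition holds. However, paragraphs (h)–(l) must be considered: (h) operates against (d): discharge temperature exceeds 35 °C. (i) would limit (h) — a current Class C Clearance is held — but (j) sets (i) aside: (j) operates against (i): the reportable unit count is 18, under the 19 limit. (k) operates (a current Annual Waiver is held), but is overridden by (l): (l) operates against (k): a current Standing Approval is held. (d) is therefore removed.
No exception displaces § 43.8.

Yes — Beatrix's facility must register with the Waste Registry.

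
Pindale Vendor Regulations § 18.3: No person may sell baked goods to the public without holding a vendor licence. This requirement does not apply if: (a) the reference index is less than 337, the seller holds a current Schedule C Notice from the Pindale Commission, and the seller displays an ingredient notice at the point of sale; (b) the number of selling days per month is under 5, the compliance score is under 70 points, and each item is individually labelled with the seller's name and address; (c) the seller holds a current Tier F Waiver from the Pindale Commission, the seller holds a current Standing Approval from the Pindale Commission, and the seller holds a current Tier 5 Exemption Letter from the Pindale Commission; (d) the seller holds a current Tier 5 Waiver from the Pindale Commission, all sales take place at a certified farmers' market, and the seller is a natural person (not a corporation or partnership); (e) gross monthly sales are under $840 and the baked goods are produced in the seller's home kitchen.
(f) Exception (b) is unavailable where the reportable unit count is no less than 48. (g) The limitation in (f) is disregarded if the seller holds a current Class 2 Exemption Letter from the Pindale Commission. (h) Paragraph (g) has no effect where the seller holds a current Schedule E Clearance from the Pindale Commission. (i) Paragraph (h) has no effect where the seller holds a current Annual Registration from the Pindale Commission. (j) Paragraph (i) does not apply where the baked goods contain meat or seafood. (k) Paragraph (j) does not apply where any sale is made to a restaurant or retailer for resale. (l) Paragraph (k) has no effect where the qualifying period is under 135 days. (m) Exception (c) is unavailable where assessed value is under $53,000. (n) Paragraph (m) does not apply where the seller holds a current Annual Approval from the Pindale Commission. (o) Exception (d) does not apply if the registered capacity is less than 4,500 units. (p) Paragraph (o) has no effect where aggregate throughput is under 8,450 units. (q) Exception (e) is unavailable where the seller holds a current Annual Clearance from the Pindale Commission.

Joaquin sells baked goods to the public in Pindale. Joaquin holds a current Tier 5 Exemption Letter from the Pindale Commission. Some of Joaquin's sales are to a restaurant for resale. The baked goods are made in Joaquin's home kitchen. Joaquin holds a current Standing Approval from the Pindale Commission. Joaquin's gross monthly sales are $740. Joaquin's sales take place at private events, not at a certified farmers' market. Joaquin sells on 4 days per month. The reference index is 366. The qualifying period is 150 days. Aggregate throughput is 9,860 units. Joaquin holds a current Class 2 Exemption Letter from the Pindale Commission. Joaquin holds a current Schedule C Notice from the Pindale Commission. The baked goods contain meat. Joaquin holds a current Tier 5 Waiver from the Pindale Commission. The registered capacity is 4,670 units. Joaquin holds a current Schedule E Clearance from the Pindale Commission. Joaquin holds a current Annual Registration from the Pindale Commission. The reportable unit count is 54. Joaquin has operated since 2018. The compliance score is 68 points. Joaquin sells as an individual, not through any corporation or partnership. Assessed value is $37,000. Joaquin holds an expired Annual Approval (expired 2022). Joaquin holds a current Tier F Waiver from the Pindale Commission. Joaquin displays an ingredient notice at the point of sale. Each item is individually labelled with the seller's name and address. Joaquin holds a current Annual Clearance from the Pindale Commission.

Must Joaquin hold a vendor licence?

No — exception (b) applies; Joaquin is not required to hold a vendor licence.

Exception (a) does not apply: the reference index is 366, not less than 337.
Exception (b) is satisfied on its face — the number of selling days per month is 4, under the 5 limit; the compliance score is 68 points, under the 70 points limit; items are individually labelled. Under paragraphs (f)–(l): (f) would limit (b) — the reportable unit count is 54, meeting the 48 threshold — but (g) sets (f) aside: (g) applies — a current Class 2 Exemption Letter is held. (h) would limit (g) — a current Schedule E Clearance is held — but (i) sets (h) aside: (i) applies — a current Annual Registration is held. (j) applies (the baked goods contain meat), but is overridden by (k): (k) operates against (j): some sales are to a restaurant for resale. (l) is inapplicable (the qualifying period is 150 days, not under 135 days), so (k) stands. Exception (b) stands.
Exception (c): a current Tier F Waiver is held; a current Standing Approval is held; a current Tier 5 Exemption Letter is held — every condition holds. But: (m) applies — assessed value is $37,000, under the $53,000 limit. (n), which would lift (m), does not operate here — no current Annual Approval is held. So (c) is unavailable.
Exception (d) does not apply: sales are at private events, not a certified farmers' market.
Exception (e)'s conditions are all satisfied: gross monthly sales are $740, under the $840 limit; the baked goods are home-kitchen produced. Turning to paragraph (q): (q) operates against (e): a current Annual Clearance is held. Exception (e) does not apply.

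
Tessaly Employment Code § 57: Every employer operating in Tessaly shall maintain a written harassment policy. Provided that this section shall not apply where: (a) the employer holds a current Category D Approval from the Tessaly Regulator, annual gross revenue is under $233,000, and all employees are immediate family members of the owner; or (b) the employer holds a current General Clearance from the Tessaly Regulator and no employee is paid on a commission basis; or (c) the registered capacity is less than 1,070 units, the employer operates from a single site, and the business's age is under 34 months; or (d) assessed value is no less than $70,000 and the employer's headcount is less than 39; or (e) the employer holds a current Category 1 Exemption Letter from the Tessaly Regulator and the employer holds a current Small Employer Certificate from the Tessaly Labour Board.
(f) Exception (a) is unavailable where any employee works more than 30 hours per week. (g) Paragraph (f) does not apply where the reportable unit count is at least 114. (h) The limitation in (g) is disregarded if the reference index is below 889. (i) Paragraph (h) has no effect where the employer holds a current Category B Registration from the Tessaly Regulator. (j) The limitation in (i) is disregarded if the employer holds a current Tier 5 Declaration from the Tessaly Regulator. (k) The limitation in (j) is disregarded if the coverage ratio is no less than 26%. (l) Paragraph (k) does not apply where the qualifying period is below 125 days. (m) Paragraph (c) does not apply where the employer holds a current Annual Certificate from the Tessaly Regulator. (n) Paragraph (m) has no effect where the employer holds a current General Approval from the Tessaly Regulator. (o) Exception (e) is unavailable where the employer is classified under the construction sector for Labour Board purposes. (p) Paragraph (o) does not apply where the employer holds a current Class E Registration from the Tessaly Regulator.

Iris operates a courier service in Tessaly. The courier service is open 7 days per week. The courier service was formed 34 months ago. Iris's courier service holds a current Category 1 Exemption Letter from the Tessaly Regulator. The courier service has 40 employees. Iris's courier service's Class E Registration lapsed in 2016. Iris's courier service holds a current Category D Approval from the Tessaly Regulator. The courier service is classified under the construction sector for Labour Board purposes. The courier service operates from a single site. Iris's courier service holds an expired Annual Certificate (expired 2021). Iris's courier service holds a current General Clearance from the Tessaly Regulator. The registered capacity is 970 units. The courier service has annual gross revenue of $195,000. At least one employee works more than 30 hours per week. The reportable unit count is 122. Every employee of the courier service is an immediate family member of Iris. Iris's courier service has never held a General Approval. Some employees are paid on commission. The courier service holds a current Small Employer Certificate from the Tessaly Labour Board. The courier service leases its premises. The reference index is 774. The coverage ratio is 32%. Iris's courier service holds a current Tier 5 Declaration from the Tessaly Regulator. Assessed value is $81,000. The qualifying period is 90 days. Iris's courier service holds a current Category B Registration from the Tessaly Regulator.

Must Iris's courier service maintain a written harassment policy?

All of (a)'s requirements are met (a current Category D Approval is held; annual gross revenue is $195,000, under the $233,000 limit; every employee is an immediate family member). But applying paragraphs (f)–(l): (f) operates against (a): at least one employee exceeds 30 hours/week. (g) is engaged (the reportable unit count is 122, meeting the 114 threshold), but is overridden by (h): (h) operates against (g): the reference index is 774, below the 889 limit. (i) is engaged (a current Category B Registration is held), but is set aside by (j): (j) operates against (i): a current Tier 5 Declaration is held. (k) would limit (j) — the coverage ratio is 32%, meeting the 26% threshold — but (l) sets (k) aside: (l) applies — the qualifying period is 90 days, below the 125 days limit. Exception (a) does not apply.
Exception (b) requires that no employee is paid on a commission basis; but some employees are paid on commission, so (b) is unavailable.
Exception (c) requires that the business's age is under 34 months; but the business's age is 34 months, not under 34 months, so (c) is unavailable.
Exception (d) fails — the employer's headcount is 40, not less than 39.
Exception (e): a current Category 1 Exemption Letter is held; a current Small Employer Certificate is held — every condition holds. But applying paragraphs (o)–(p): (o) operates against (e): the courier service is classified under the construction sector. (p) does not operate here (the Class E Registration is not current), so (o) stands. Exception (e) does not apply.
No exception displaces § 57.

Yes — Iris's courier service must maintain a written harassment policy.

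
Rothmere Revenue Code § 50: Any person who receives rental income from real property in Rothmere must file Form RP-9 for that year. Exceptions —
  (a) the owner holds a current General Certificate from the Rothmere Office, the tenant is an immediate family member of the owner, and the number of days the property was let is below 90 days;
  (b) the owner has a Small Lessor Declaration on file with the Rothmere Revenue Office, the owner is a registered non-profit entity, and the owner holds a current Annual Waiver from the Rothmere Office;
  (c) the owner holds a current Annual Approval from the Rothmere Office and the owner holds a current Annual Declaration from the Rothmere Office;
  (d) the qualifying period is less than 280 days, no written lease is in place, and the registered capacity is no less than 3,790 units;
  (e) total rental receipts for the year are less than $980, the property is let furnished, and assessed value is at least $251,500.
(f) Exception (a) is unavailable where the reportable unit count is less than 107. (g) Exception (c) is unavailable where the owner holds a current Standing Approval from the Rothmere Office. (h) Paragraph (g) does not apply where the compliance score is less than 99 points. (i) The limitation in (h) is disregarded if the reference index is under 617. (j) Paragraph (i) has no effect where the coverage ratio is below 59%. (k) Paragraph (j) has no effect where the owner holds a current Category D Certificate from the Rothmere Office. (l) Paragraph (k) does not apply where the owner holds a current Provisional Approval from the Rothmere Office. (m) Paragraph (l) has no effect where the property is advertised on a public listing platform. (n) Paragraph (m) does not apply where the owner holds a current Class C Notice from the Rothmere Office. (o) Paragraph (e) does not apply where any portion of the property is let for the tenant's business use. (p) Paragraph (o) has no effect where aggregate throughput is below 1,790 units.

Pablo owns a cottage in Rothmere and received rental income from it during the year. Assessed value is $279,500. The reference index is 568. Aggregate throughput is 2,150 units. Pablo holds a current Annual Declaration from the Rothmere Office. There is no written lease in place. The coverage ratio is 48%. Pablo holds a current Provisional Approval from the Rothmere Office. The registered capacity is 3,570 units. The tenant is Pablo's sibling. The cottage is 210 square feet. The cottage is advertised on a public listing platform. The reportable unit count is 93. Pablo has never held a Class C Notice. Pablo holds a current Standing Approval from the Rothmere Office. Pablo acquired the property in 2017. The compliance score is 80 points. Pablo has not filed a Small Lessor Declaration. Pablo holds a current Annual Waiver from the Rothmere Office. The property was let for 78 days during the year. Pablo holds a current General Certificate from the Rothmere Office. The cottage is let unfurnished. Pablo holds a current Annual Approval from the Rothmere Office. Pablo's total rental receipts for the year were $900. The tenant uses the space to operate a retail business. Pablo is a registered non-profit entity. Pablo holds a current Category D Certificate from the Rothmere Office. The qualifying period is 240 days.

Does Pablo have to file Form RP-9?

Exception (a) is satisfied on its face — a current General Certificate is held; the tenant is an immediate family member; the number of days the property was let is 78 days, below the 90 days limit. However, paragraph (f) must be considered: (f) is triggered — the reportable unit count is 93, less than the 107 limit. (a) is therefore removed.
Exception (b) requires that the owner has a Small Lessor Declaration on file with the Rothmere Revenue Office; but no Small Lessor Declaration is on file, so (b) is unavailable.
Exception (c): a current Annual Approval is held; a current Annual Declaration is held — every condition holds. But: (g) operates against (c): a current Standing Approval is held. (h) operates (the compliance score is 80 points, less than the 99 points limit), but is overridden by (i): (i) operates against (h): the reference index is 568, under the 617 limit. (j) would limit (i) — the coverage ratio is 48%, below the 59% limit — but (k) sets (j) aside: (k) is triggered — a current Category D Certificate is held. (l) would limit (k) — a current Provisional Approval is held — but (m) sets (l) aside: (m) operates — the property is publicly advertised. (n) is not engaged (no current Class C Notice is held), so (m) stands. (c) is therefore removed.
Exception (d) requires that the registered capacity is no less than 3,790 units; but the registered capacity is 3,570 units, short of 3,790 units, so (d) is unavailable.
Exception (e) fails — the property is let unfurnished.
Every exception is unavailable, so the rule governs.

Yes — Pablo must file Form RP-9.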